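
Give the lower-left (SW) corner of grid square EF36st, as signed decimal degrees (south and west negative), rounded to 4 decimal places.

-33.2083, -92.5000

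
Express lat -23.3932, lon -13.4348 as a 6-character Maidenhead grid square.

Shift to the Maidenhead origin (180°W, 90°S): lon 166.5652, lat 66.6068.
Field: lon ⌊166.5652/20⌋ = 8 → I; lat ⌊66.6068/10⌋ = 6 → G.
Square: lon ⌊6.5652/2⌋ = 3; lat ⌊6.6068/1⌋ = 6.
Subsquare: lon ⌊0.5652/0.0833333⌋ = 6 → g; lat ⌊0.6068/0.0416667⌋ = 14 → o.

IG36go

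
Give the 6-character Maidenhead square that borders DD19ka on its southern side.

Latitude subsquare a = 0; −1 → -1, wraps to 23 = x, carry into square.
Latitude square 9; −1 → 8.
The longitude characters are unchanged.

DD18kx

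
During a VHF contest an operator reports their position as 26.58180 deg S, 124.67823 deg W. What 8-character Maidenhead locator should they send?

Shift to the Maidenhead origin (180°W, 90°S): lon 55.32177, lat 63.41820.
Field (20°×10°, letters A–R): 55.32177/20 → 2 → C, 63.41820/10 → 6 → G; chars CG.
Square (2°×1°, digits 0–9): 15.32177/2 → 7, 3.41820/1 → 3; chars 73.
Subsquare (5′×2.5′, letters a–x): 1.32177/0.0833333 → 15 → p, 0.41820/0.0416667 → 10 → k; chars pk.
Extended square (30″×15″, digits 0–9): 0.07177/0.00833333 → 8, 0.00153/0.00416667 → 0; chars 80.

CG73pk80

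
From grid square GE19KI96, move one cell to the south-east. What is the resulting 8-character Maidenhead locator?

GE19li05

Longitude extended square 9; +1 → 10, wraps to 0, carry into subsquare.
Longitude subsquare k = 10; +1 → 11 = l.
Latitude extended square 6; −1 → 5.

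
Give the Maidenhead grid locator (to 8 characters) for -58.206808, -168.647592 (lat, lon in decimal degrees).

AD51qt20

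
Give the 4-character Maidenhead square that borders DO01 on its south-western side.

CO90

Longitude square 0; −1 → -1, wraps to 9, carry into field.
Longitude field D = 3; −1 → 2 = C.
Latitude square 1; −1 → 0.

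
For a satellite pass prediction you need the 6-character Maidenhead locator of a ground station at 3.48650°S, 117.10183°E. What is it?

OI86nm

Add 180° to longitude and 90° to latitude: 297.1018, 86.5135.
Field: lon ⌊297.1018/20⌋ = 14 → O; lat ⌊86.5135/10⌋ = 8 → I.
Square: lon ⌊17.1018/2⌋ = 8; lat ⌊6.5135/1⌋ = 6.
Subsquare: lon ⌊1.1018/0.0833333⌋ = 13 → n; lat ⌊0.5135/0.0416667⌋ = 12 → m.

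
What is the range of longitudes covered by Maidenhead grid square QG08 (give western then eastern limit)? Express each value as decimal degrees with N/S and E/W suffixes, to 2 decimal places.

140.00° E, 142.00° E

Field Q=16, G=6: +16·20° lon, +6·10° lat → SW at lon 140°, lat -30°.
Square 0, 8: +0·2° lon, +8·1° lat → SW at lon 140°, lat -22°.
Cell spans 2° lon × 1° lat.
west 140.00° E, east 142.00° E.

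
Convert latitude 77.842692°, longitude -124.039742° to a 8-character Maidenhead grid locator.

CQ77xu52

Add 180° to longitude and 90° to latitude: 55.96026, 167.84269.
Field: 55.96026/20 → 2 → C, 167.84269/10 → 16 → Q; chars CQ.
Square: 15.96026/2 → 7, 7.84269/1 → 7; chars 77.
Subsquare: 1.96026/0.0833333 → 23 → x, 0.84269/0.0416667 → 20 → u; chars xu.
Extended square: 0.04359/0.00833333 → 5, 0.00936/0.00416667 → 2; chars 52.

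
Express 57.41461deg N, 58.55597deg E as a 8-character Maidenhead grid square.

LO97gj69

Add 180° to longitude and 90° to latitude: 238.55597, 147.41461.
Field: 238.55597/20 → 11 → L, 147.41461/10 → 14 → O; chars LO.
Square: 18.55597/2 → 9, 7.41461/1 → 7; chars 97.
Subsquare: 0.55597/0.0833333 → 6 → g, 0.41461/0.0416667 → 9 → j; chars gj.
Extended square: 0.05597/0.00833333 → 6, 0.03961/0.00416667 → 9; chars 69.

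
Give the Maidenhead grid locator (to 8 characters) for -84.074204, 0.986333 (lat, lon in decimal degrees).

Add 180° to longitude and 90° to latitude: 180.98633, 5.92580.
Field: lon ⌊180.98633/20⌋ = 9 → J; lat ⌊5.92580/10⌋ = 0 → A.
Square: lon ⌊0.98633/2⌋ = 0; lat ⌊5.92580/1⌋ = 5.
Subsquare: lon ⌊0.98633/0.0833333⌋ = 11 → l; lat ⌊0.92580/0.0416667⌋ = 22 → w.
Extended square: lon ⌊0.06967/0.00833333⌋ = 8; lat ⌊0.00913/0.00416667⌋ = 2.

JA05lw82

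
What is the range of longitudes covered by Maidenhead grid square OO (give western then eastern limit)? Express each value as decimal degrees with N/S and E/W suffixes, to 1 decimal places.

100.0° E, 120.0° E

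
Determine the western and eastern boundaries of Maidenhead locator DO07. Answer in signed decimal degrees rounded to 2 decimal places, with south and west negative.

-120.00, -118.00

Field D=3, O=14: +3·20° lon, +14·10° lat → SW at lon -120°, lat 50°.
Square 0, 7: +0·2° lon, +7·1° lat → SW at lon -120°, lat 57°.
Cell spans 2° lon × 1° lat.
west -120.00, east -118.00.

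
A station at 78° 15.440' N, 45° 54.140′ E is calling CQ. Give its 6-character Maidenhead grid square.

Offset from 180°W / 90°S: lon 225.9023°, lat 168.2573°.
Field: 225.9023/20 → 11 → L, 168.2573/10 → 16 → Q; chars LQ.
Square: 5.9023/2 → 2, 8.2573/1 → 8; chars 28.
Subsquare: 1.9023/0.0833333 → 22 → w, 0.2573/0.0416667 → 6 → g; chars wg.

LQ28wg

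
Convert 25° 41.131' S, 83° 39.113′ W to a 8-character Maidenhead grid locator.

EG84eh15

Shift to the Maidenhead origin (180°W, 90°S): lon 96.34812, lat 64.31448.
Field: 96.34812/20 → 4 → E, 64.31448/10 → 6 → G; chars EG.
Square: 16.34812/2 → 8, 4.31448/1 → 4; chars 84.
Subsquare: 0.34812/0.0833333 → 4 → e, 0.31448/0.0416667 → 7 → h; chars eh.
Extended square: 0.01478/0.00833333 → 1, 0.02282/0.00416667 → 5; chars 15.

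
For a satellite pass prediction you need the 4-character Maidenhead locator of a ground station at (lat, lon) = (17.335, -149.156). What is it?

BK57

Shift to the Maidenhead origin (180°W, 90°S): lon 30.84, lat 107.34.
Field (20°×10°, letters A–R): lon ⌊30.84/20⌋ = 1 → B; lat ⌊107.34/10⌋ = 10 → K.
Square (2°×1°, digits 0–9): lon ⌊10.84/2⌋ = 5; lat ⌊7.34/1⌋ = 7.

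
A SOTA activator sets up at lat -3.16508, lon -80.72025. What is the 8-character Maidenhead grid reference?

EI96pu30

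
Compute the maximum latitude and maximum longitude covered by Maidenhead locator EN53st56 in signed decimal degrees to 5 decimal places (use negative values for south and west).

43.82083, -88.45000

Field E=4, N=13: +4·20° lon, +13·10° lat → SW at lon -100°, lat 40°.
Square 5, 3: +5·2° lon, +3·1° lat → SW at lon -90°, lat 43°.
Subsquare s=18, t=19: +18·0.0833333° lon, +19·0.0416667° lat → SW at lon -88.5°, lat 43.7917°.
Extended square 5, 6: +5·0.00833333° lon, +6·0.00416667° lat → SW at lon -88.4583°, lat 43.8167°.
Cell spans 0.00833333° lon × 0.00416667° lat. NE corner is SW corner plus one full cell.
latitude 43.82083, longitude -88.45000.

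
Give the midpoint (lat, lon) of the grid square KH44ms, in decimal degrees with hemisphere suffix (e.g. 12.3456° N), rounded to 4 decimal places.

Field K=10, H=7: +10·20° lon, +7·10° lat → SW at lon 20°, lat -20°.
Square 4, 4: +4·2° lon, +4·1° lat → SW at lon 28°, lat -16°.
Subsquare m=12, s=18: +12·0.0833333° lon, +18·0.0416667° lat → SW at lon 29°, lat -15.25°.
Cell spans 0.0833333° lon × 0.0416667° lat. Centre is SW corner plus half of each.
latitude 15.2292° S, longitude 29.0417° E.

15.2292° S, 29.0417° E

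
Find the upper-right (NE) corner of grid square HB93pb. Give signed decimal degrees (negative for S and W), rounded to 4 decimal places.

-76.9167, -20.6667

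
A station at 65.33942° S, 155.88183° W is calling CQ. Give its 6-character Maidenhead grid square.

BC24bp

Shift to the Maidenhead origin (180°W, 90°S): lon 24.1182, lat 24.6606.
Field (20°×10°, letters A–R): lon ⌊24.1182/20⌋ = 1 → B; lat ⌊24.6606/10⌋ = 2 → C.
Square (2°×1°, digits 0–9): lon ⌊4.1182/2⌋ = 2; lat ⌊4.6606/1⌋ = 4.
Subsquare (5′×2.5′, letters a–x): lon ⌊0.1182/0.0833333⌋ = 1 → b; lat ⌊0.6606/0.0416667⌋ = 15 → p.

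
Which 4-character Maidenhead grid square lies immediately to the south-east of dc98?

Longitude square 9; +1 → 10, wraps to 0, carry into field.
Longitude field D = 3; +1 → 4 = E.
Latitude square 8; −1 → 7.

EC07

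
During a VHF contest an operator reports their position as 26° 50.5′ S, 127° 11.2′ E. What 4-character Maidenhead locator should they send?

PG33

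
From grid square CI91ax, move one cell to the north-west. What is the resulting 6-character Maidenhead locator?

CI82xa

Longitude subsquare a = 0; −1 → -1, wraps to 23 = x, carry into square.
Longitude square 9; −1 → 8.
Latitude subsquare x = 23; +1 → 24, wraps to 0 = a, carry into square.
Latitude square 1; +1 → 2.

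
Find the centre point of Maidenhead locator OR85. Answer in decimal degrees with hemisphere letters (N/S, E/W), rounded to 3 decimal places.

85.500° N, 117.000° E

Field O=14, R=17: +14·20° lon, +17·10° lat → SW at lon 100°, lat 80°.
Square 8, 5: +8·2° lon, +5·1° lat → SW at lon 116°, lat 85°.
Cell spans 2° lon × 1° lat. Centre is SW corner plus half of each.
latitude 85.500° N, longitude 117.000° E.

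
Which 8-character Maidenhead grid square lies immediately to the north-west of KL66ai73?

KL66ai64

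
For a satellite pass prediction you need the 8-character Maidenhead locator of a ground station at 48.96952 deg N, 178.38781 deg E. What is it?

RN98ex62

Offset from 180°W / 90°S: lon 358.38781°, lat 138.96952°.
Field (20°×10°, letters A–R): 358.38781/20 → 17 → R, 138.96952/10 → 13 → N; chars RN.
Square (2°×1°, digits 0–9): 18.38781/2 → 9, 8.96952/1 → 8; chars 98.
Subsquare (5′×2.5′, letters a–x): 0.38781/0.0833333 → 4 → e, 0.96952/0.0416667 → 23 → x; chars ex.
Extended square (30″×15″, digits 0–9): 0.05448/0.00833333 → 6, 0.01119/0.00416667 → 2; chars 62.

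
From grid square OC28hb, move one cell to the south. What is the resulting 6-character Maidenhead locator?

OC28ha

Latitude subsquare b = 1; −1 → 0 = a.
The longitude characters are unchanged.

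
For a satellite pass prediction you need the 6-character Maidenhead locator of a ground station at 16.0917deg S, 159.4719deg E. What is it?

QH93rv

Add 180° to longitude and 90° to latitude: 339.4719, 73.9083.
Field: lon ⌊339.4719/20⌋ = 16 → Q; lat ⌊73.9083/10⌋ = 7 → H.
Square: lon ⌊19.4719/2⌋ = 9; lat ⌊3.9083/1⌋ = 3.
Subsquare: lon ⌊1.4719/0.0833333⌋ = 17 → r; lat ⌊0.9083/0.0416667⌋ = 21 → v.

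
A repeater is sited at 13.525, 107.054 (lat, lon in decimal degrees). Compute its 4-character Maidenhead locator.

Shift to the Maidenhead origin (180°W, 90°S): lon 287.05, lat 103.53.
Field: 287.05/20 → 14 → O, 103.53/10 → 10 → K; chars OK.
Square: 7.05/2 → 3, 3.53/1 → 3; chars 33.

OK33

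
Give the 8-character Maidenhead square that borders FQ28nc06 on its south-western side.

Longitude extended square 0; −1 → -1, wraps to 9, carry into subsquare.
Longitude subsquare n = 13; −1 → 12 = m.
Latitude extended square 6; −1 → 5.

FQ28mc95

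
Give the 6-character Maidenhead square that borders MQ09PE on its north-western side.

Longitude subsquare p = 15; −1 → 14 = o.
Latitude subsquare e = 4; +1 → 5 = f.

MQ09of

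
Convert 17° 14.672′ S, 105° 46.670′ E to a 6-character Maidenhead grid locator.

OH22vs

Add 180° to longitude and 90° to latitude: 285.7778, 72.7555.
Field: lon ⌊285.7778/20⌋ = 14 → O; lat ⌊72.7555/10⌋ = 7 → H.
Square: lon ⌊5.7778/2⌋ = 2; lat ⌊2.7555/1⌋ = 2.
Subsquare: lon ⌊1.7778/0.0833333⌋ = 21 → v; lat ⌊0.7555/0.0416667⌋ = 18 → s.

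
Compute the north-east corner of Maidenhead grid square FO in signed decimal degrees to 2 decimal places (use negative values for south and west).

Field F=5, O=14: +5·20° lon, +14·10° lat → SW at lon -80°, lat 50°.
Cell spans 20° lon × 10° lat. NE corner is SW corner plus one full cell.
latitude 60.00, longitude -60.00.

60.00, -60.00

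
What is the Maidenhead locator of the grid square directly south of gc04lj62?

Latitude extended square 2; −1 → 1.
The longitude characters are unchanged.

GC04lj61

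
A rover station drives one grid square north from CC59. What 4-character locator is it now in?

CD50

Latitude square 9; +1 → 10, wraps to 0, carry into field.
Latitude field C = 2; +1 → 3 = D.
The longitude characters are unchanged.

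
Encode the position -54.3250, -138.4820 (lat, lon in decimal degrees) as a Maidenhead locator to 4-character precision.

Add 180° to longitude and 90° to latitude: 41.52, 35.67.
Field: lon ⌊41.52/20⌋ = 2 → C; lat ⌊35.67/10⌋ = 3 → D.
Square: lon ⌊1.52/2⌋ = 0; lat ⌊5.67/1⌋ = 5.

CD05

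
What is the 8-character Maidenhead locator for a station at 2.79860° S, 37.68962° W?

HI17de78

Shift to the Maidenhead origin (180°W, 90°S): lon 142.31038, lat 87.20140.
Field (20°×10°, letters A–R): lon ⌊142.31038/20⌋ = 7 → H; lat ⌊87.20140/10⌋ = 8 → I.
Square (2°×1°, digits 0–9): lon ⌊2.31038/2⌋ = 1; lat ⌊7.20140/1⌋ = 7.
Subsquare (5′×2.5′, letters a–x): lon ⌊0.31038/0.0833333⌋ = 3 → d; lat ⌊0.20140/0.0416667⌋ = 4 → e.
Extended square (30″×15″, digits 0–9): lon ⌊0.06038/0.00833333⌋ = 7; lat ⌊0.03473/0.00416667⌋ = 8.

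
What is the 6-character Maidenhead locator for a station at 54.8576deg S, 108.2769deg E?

Shift to the Maidenhead origin (180°W, 90°S): lon 288.2769, lat 35.1424.
Field (20°×10°, letters A–R): 288.2769/20 → 14 → O, 35.1424/10 → 3 → D; chars OD.
Square (2°×1°, digits 0–9): 8.2769/2 → 4, 5.1424/1 → 5; chars 45.
Subsquare (5′×2.5′, letters a–x): 0.2769/0.0833333 → 3 → d, 0.1424/0.0416667 → 3 → d; chars dd.

OD45dd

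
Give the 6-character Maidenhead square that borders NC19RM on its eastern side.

NC19sm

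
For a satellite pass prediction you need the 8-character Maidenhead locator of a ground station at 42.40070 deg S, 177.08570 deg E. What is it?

Add 180° to longitude and 90° to latitude: 357.08570, 47.59930.
Field (20°×10°, letters A–R): 357.08570/20 → 17 → R, 47.59930/10 → 4 → E; chars RE.
Square (2°×1°, digits 0–9): 17.08570/2 → 8, 7.59930/1 → 7; chars 87.
Subsquare (5′×2.5′, letters a–x): 1.08570/0.0833333 → 13 → n, 0.59930/0.0416667 → 14 → o; chars no.
Extended square (30″×15″, digits 0–9): 0.00237/0.00833333 → 0, 0.01597/0.00416667 → 3; chars 03.

RE87no03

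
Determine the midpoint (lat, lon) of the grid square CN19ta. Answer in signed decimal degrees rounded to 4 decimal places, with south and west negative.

Field C=2, N=13: +2·20° lon, +13·10° lat → SW at lon -140°, lat 40°.
Square 1, 9: +1·2° lon, +9·1° lat → SW at lon -138°, lat 49°.
Subsquare t=19, a=0: +19·0.0833333° lon, +0·0.0416667° lat → SW at lon -136.417°, lat 49°.
Cell spans 0.0833333° lon × 0.0416667° lat. Centre is SW corner plus half of each.
latitude 49.0208, longitude -136.3750.

49.0208, -136.3750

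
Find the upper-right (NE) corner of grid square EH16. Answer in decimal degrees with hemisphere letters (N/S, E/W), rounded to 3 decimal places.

Field E=4, H=7: +4·20° lon, +7·10° lat → SW at lon -100°, lat -20°.
Square 1, 6: +1·2° lon, +6·1° lat → SW at lon -98°, lat -14°.
Cell spans 2° lon × 1° lat. NE corner is SW corner plus one full cell.
latitude 13.000° S, longitude 96.000° W.

13.000° S, 96.000° W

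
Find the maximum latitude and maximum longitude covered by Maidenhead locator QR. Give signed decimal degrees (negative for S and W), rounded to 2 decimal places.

Field Q=16, R=17: +16·20° lon, +17·10° lat → SW at lon 140°, lat 80°.
Cell spans 20° lon × 10° lat. NE corner is SW corner plus one full cell.
latitude 90.00, longitude 160.00.

90.00, 160.00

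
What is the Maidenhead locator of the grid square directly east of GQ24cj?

GQ24dj

Longitude subsquare c = 2; +1 → 3 = d.
The latitude characters are unchanged.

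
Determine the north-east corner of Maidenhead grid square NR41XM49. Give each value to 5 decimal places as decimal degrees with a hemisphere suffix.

81.54167° N, 89.95833° E

Field N=13, R=17: +13·20° lon, +17·10° lat → SW at lon 80°, lat 80°.
Square 4, 1: +4·2° lon, +1·1° lat → SW at lon 88°, lat 81°.
Subsquare x=23, m=12: +23·0.0833333° lon, +12·0.0416667° lat → SW at lon 89.9167°, lat 81.5°.
Extended square 4, 9: +4·0.00833333° lon, +9·0.00416667° lat → SW at lon 89.95°, lat 81.5375°.
Cell spans 0.00833333° lon × 0.00416667° lat. NE corner is SW corner plus one full cell.
latitude 81.54167° N, longitude 89.95833° E.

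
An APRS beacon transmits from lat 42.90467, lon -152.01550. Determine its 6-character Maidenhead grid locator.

BN32xv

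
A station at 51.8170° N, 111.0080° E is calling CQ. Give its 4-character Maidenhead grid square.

Add 180° to longitude and 90° to latitude: 291.01, 141.82.
Field: lon ⌊291.01/20⌋ = 14 → O; lat ⌊141.82/10⌋ = 14 → O.
Square: lon ⌊11.01/2⌋ = 5; lat ⌊1.82/1⌋ = 1.

OO51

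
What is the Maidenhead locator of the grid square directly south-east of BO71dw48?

Longitude extended square 4; +1 → 5.
Latitude extended square 8; −1 → 7.

BO71dw57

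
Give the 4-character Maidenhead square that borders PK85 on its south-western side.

PK74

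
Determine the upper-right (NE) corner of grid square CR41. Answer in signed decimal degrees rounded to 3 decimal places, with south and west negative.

Field C=2, R=17: +2·20° lon, +17·10° lat → SW at lon -140°, lat 80°.
Square 4, 1: +4·2° lon, +1·1° lat → SW at lon -132°, lat 81°.
Cell spans 2° lon × 1° lat. NE corner is SW corner plus one full cell.
latitude 82.000, longitude -130.000.

82.000, -130.000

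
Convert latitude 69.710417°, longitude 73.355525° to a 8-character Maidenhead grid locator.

MP69qr20

Offset from 180°W / 90°S: lon 253.35553°, lat 159.71042°.
Field (20°×10°, letters A–R): 253.35553/20 → 12 → M, 159.71042/10 → 15 → P; chars MP.
Square (2°×1°, digits 0–9): 13.35553/2 → 6, 9.71042/1 → 9; chars 69.
Subsquare (5′×2.5′, letters a–x): 1.35553/0.0833333 → 16 → q, 0.71042/0.0416667 → 17 → r; chars qr.
Extended square (30″×15″, digits 0–9): 0.02219/0.00833333 → 2, 0.00208/0.00416667 → 0; chars 20.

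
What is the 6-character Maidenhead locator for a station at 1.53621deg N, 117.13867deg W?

Add 180° to longitude and 90° to latitude: 62.8613, 91.5362.
Field: 62.8613/20 → 3 → D, 91.5362/10 → 9 → J; chars DJ.
Square: 2.8613/2 → 1, 1.5362/1 → 1; chars 11.
Subsquare: 0.8613/0.0833333 → 10 → k, 0.5362/0.0416667 → 12 → m; chars km.

DJ11km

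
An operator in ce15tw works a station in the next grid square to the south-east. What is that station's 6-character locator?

CE15uv

Longitude subsquare t = 19; +1 → 20 = u.
Latitude subsquare w = 22; −1 → 21 = v.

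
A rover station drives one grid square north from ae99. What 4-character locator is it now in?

Latitude square 9; +1 → 10, wraps to 0, carry into field.
Latitude field E = 4; +1 → 5 = F.
The longitude characters are unchanged.

AF90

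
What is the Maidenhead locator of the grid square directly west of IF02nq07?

IF02mq97

Longitude extended square 0; −1 → -1, wraps to 9, carry into subsquare.
Longitude subsquare n = 13; −1 → 12 = m.
The latitude characters are unchanged.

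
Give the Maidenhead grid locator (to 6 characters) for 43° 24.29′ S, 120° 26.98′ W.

Shift to the Maidenhead origin (180°W, 90°S): lon 59.5503, lat 46.5952.
Field (20°×10°, letters A–R): 59.5503/20 → 2 → C, 46.5952/10 → 4 → E; chars CE.
Square (2°×1°, digits 0–9): 19.5503/2 → 9, 6.5952/1 → 6; chars 96.
Subsquare (5′×2.5′, letters a–x): 1.5503/0.0833333 → 18 → s, 0.5952/0.0416667 → 14 → o; chars so.

CE96so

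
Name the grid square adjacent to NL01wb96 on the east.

NL01xb06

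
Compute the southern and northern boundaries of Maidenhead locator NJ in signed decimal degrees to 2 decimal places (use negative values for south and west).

0.00, 10.00

Field N=13, J=9: +13·20° lon, +9·10° lat → SW at lon 80°, lat 0°.
Cell spans 20° lon × 10° lat.
south 0.00, north 10.00.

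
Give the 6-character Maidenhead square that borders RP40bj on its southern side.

RP40bi

Latitude subsquare j = 9; −1 → 8 = i.
The longitude characters are unchanged.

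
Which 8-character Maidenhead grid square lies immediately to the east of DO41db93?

DO41eb03

Longitude extended square 9; +1 → 10, wraps to 0, carry into subsquare.
Longitude subsquare d = 3; +1 → 4 = e.
The latitude characters are unchanged.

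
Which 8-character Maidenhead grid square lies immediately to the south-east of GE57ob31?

Longitude extended square 3; +1 → 4.
Latitude extended square 1; −1 → 0.

GE57ob40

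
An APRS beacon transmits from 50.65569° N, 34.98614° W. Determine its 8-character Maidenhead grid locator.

HO20mp17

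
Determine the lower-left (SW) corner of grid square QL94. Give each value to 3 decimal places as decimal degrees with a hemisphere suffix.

24.000° N, 158.000° E

Field Q=16, L=11: +16·20° lon, +11·10° lat → SW at lon 140°, lat 20°.
Square 9, 4: +9·2° lon, +4·1° lat → SW at lon 158°, lat 24°.
latitude 24.000° N, longitude 158.000° E.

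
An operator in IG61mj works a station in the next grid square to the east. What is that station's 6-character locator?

IG61nj

Longitude subsquare m = 12; +1 → 13 = n.
The latitude characters are unchanged.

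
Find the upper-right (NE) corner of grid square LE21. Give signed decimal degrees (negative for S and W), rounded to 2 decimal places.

-48.00, 46.00

Field L=11, E=4: +11·20° lon, +4·10° lat → SW at lon 40°, lat -50°.
Square 2, 1: +2·2° lon, +1·1° lat → SW at lon 44°, lat -49°.
Cell spans 2° lon × 1° lat. NE corner is SW corner plus one full cell.
latitude -48.00, longitude 46.00.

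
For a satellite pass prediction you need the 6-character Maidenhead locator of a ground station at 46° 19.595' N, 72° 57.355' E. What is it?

Add 180° to longitude and 90° to latitude: 252.9559, 136.3266.
Field: 252.9559/20 → 12 → M, 136.3266/10 → 13 → N; chars MN.
Square: 12.9559/2 → 6, 6.3266/1 → 6; chars 66.
Subsquare: 0.9559/0.0833333 → 11 → l, 0.3266/0.0416667 → 7 → h; chars lh.

MN66lh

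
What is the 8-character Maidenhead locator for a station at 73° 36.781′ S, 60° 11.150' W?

FB96vj72

Add 180° to longitude and 90° to latitude: 119.81417, 16.38698.
Field: 119.81417/20 → 5 → F, 16.38698/10 → 1 → B; chars FB.
Square: 19.81417/2 → 9, 6.38698/1 → 6; chars 96.
Subsquare: 1.81417/0.0833333 → 21 → v, 0.38698/0.0416667 → 9 → j; chars vj.
Extended square: 0.06417/0.00833333 → 7, 0.01198/0.00416667 → 2; chars 72.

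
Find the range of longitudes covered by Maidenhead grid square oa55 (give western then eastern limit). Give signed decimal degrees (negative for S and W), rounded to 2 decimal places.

Field O=14, A=0: +14·20° lon, +0·10° lat → SW at lon 100°, lat -90°.
Square 5, 5: +5·2° lon, +5·1° lat → SW at lon 110°, lat -85°.
Cell spans 2° lon × 1° lat.
west 110.00, east 112.00.

110.00, 112.00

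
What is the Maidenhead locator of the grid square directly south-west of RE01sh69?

RE01sh58

Longitude extended square 6; −1 → 5.
Latitude extended square 9; −1 → 8.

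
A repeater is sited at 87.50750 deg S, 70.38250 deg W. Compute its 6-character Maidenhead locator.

FA42tl

Add 180° to longitude and 90° to latitude: 109.6175, 2.4925.
Field (20°×10°, letters A–R): 109.6175/20 → 5 → F, 2.4925/10 → 0 → A; chars FA.
Square (2°×1°, digits 0–9): 9.6175/2 → 4, 2.4925/1 → 2; chars 42.
Subsquare (5′×2.5′, letters a–x): 1.6175/0.0833333 → 19 → t, 0.4925/0.0416667 → 11 → l; chars tl.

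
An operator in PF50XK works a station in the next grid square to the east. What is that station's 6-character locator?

PF60ak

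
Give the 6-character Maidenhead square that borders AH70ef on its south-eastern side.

Longitude subsquare e = 4; +1 → 5 = f.
Latitude subsquare f = 5; −1 → 4 = e.

AH70fe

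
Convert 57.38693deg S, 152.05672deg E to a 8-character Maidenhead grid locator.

Offset from 180°W / 90°S: lon 332.05672°, lat 32.61307°.
Field (20°×10°, letters A–R): 332.05672/20 → 16 → Q, 32.61307/10 → 3 → D; chars QD.
Square (2°×1°, digits 0–9): 12.05672/2 → 6, 2.61307/1 → 2; chars 62.
Subsquare (5′×2.5′, letters a–x): 0.05672/0.0833333 → 0 → a, 0.61307/0.0416667 → 14 → o; chars ao.
Extended square (30″×15″, digits 0–9): 0.05672/0.00833333 → 6, 0.02974/0.00416667 → 7; chars 67.

QD62ao67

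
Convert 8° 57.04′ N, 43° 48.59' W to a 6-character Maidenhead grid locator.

GJ88cw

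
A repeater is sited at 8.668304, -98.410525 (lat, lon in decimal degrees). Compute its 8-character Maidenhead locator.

Offset from 180°W / 90°S: lon 81.58947°, lat 98.66830°.
Field: lon ⌊81.58947/20⌋ = 4 → E; lat ⌊98.66830/10⌋ = 9 → J.
Square: lon ⌊1.58947/2⌋ = 0; lat ⌊8.66830/1⌋ = 8.
Subsquare: lon ⌊1.58947/0.0833333⌋ = 19 → t; lat ⌊0.66830/0.0416667⌋ = 16 → q.
Extended square: lon ⌊0.00614/0.00833333⌋ = 0; lat ⌊0.00164/0.00416667⌋ = 0.

EJ08tq00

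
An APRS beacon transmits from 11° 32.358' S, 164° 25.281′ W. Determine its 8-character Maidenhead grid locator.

AH78sl90

Offset from 180°W / 90°S: lon 15.57865°, lat 78.46070°.
Field: lon ⌊15.57865/20⌋ = 0 → A; lat ⌊78.46070/10⌋ = 7 → H.
Square: lon ⌊15.57865/2⌋ = 7; lat ⌊8.46070/1⌋ = 8.
Subsquare: lon ⌊1.57865/0.0833333⌋ = 18 → s; lat ⌊0.46070/0.0416667⌋ = 11 → l.
Extended square: lon ⌊0.07865/0.00833333⌋ = 9; lat ⌊0.00237/0.00416667⌋ = 0.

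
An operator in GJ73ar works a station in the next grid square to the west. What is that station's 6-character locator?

GJ63xr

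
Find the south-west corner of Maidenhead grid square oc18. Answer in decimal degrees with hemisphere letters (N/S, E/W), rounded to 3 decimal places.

62.000° S, 102.000° E

Field O=14, C=2: +14·20° lon, +2·10° lat → SW at lon 100°, lat -70°.
Square 1, 8: +1·2° lon, +8·1° lat → SW at lon 102°, lat -62°.
latitude 62.000° S, longitude 102.000° E.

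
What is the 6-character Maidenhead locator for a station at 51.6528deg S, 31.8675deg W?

HD48bi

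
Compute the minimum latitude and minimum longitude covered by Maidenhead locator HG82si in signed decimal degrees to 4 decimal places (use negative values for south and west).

-27.6667, -22.5000

Field H=7, G=6: +7·20° lon, +6·10° lat → SW at lon -40°, lat -30°.
Square 8, 2: +8·2° lon, +2·1° lat → SW at lon -24°, lat -28°.
Subsquare s=18, i=8: +18·0.0833333° lon, +8·0.0416667° lat → SW at lon -22.5°, lat -27.6667°.
latitude -27.6667, longitude -22.5000.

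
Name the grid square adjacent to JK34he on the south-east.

Longitude subsquare h = 7; +1 → 8 = i.
Latitude subsquare e = 4; −1 → 3 = d.

JK34id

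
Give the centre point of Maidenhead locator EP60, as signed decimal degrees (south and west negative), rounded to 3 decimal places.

60.500, -87.000

Field E=4, P=15: +4·20° lon, +15·10° lat → SW at lon -100°, lat 60°.
Square 6, 0: +6·2° lon, +0·1° lat → SW at lon -88°, lat 60°.
Cell spans 2° lon × 1° lat. Centre is SW corner plus half of each.
latitude 60.500, longitude -87.000.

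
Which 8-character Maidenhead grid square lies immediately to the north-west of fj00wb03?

FJ00vb94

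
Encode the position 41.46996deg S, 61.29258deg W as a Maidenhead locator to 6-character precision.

FE98im

Offset from 180°W / 90°S: lon 118.7074°, lat 48.5300°.
Field: 118.7074/20 → 5 → F, 48.5300/10 → 4 → E; chars FE.
Square: 18.7074/2 → 9, 8.5300/1 → 8; chars 98.
Subsquare: 0.7074/0.0833333 → 8 → i, 0.5300/0.0416667 → 12 → m; chars im.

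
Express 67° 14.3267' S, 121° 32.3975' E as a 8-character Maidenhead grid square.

PC02ss42

Shift to the Maidenhead origin (180°W, 90°S): lon 301.53996, lat 22.76122.
Field: lon ⌊301.53996/20⌋ = 15 → P; lat ⌊22.76122/10⌋ = 2 → C.
Square: lon ⌊1.53996/2⌋ = 0; lat ⌊2.76122/1⌋ = 2.
Subsquare: lon ⌊1.53996/0.0833333⌋ = 18 → s; lat ⌊0.76122/0.0416667⌋ = 18 → s.
Extended square: lon ⌊0.03996/0.00833333⌋ = 4; lat ⌊0.01122/0.00416667⌋ = 2.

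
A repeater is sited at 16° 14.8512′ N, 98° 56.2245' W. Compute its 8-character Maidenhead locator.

EK06mf79

Add 180° to longitude and 90° to latitude: 81.06293, 106.24752.
Field (20°×10°, letters A–R): 81.06293/20 → 4 → E, 106.24752/10 → 10 → K; chars EK.
Square (2°×1°, digits 0–9): 1.06293/2 → 0, 6.24752/1 → 6; chars 06.
Subsquare (5′×2.5′, letters a–x): 1.06293/0.0833333 → 12 → m, 0.24752/0.0416667 → 5 → f; chars mf.
Extended square (30″×15″, digits 0–9): 0.06293/0.00833333 → 7, 0.03919/0.00416667 → 9; chars 79.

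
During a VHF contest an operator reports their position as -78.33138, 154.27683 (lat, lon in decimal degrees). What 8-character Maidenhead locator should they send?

QB71dq30

Add 180° to longitude and 90° to latitude: 334.27683, 11.66862.
Field: 334.27683/20 → 16 → Q, 11.66862/10 → 1 → B; chars QB.
Square: 14.27683/2 → 7, 1.66862/1 → 1; chars 71.
Subsquare: 0.27683/0.0833333 → 3 → d, 0.66862/0.0416667 → 16 → q; chars dq.
Extended square: 0.02683/0.00833333 → 3, 0.00195/0.00416667 → 0; chars 30.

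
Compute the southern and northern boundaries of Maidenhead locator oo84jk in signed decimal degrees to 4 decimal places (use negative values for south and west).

54.4167, 54.4583

Field O=14, O=14: +14·20° lon, +14·10° lat → SW at lon 100°, lat 50°.
Square 8, 4: +8·2° lon, +4·1° lat → SW at lon 116°, lat 54°.
Subsquare j=9, k=10: +9·0.0833333° lon, +10·0.0416667° lat → SW at lon 116.75°, lat 54.4167°.
Cell spans 0.0833333° lon × 0.0416667° lat.
south 54.4167, north 54.4583.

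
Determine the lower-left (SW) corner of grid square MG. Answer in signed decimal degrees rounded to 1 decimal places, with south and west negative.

Field M=12, G=6: +12·20° lon, +6·10° lat → SW at lon 60°, lat -30°.
latitude -30.0, longitude 60.0.

-30.0, 60.0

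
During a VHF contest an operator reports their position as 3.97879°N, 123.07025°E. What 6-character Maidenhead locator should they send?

PJ13mx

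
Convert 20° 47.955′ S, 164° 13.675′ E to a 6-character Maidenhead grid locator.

RG29ce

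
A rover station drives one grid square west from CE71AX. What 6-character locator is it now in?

CE61xx

Longitude subsquare a = 0; −1 → -1, wraps to 23 = x, carry into square.
Longitude square 7; −1 → 6.
The latitude characters are unchanged.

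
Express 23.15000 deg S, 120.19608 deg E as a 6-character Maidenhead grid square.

Add 180° to longitude and 90° to latitude: 300.1961, 66.8500.
Field: lon ⌊300.1961/20⌋ = 15 → P; lat ⌊66.8500/10⌋ = 6 → G.
Square: lon ⌊0.1961/2⌋ = 0; lat ⌊6.8500/1⌋ = 6.
Subsquare: lon ⌊0.1961/0.0833333⌋ = 2 → c; lat ⌊0.8500/0.0416667⌋ = 20 → u.

PG06cu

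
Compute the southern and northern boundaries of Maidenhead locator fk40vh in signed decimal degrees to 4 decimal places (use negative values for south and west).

10.2917, 10.3333

Field F=5, K=10: +5·20° lon, +10·10° lat → SW at lon -80°, lat 10°.
Square 4, 0: +4·2° lon, +0·1° lat → SW at lon -72°, lat 10°.
Subsquare v=21, h=7: +21·0.0833333° lon, +7·0.0416667° lat → SW at lon -70.25°, lat 10.2917°.
Cell spans 0.0833333° lon × 0.0416667° lat.
south 10.2917, north 10.3333.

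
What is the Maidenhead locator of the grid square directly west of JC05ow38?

JC05ow28

Longitude extended square 3; −1 → 2.
The latitude characters are unchanged.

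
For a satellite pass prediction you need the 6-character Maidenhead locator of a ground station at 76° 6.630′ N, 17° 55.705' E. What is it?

Add 180° to longitude and 90° to latitude: 197.9284, 166.1105.
Field: 197.9284/20 → 9 → J, 166.1105/10 → 16 → Q; chars JQ.
Square: 17.9284/2 → 8, 6.1105/1 → 6; chars 86.
Subsquare: 1.9284/0.0833333 → 23 → x, 0.1105/0.0416667 → 2 → c; chars xc.

JQ86xc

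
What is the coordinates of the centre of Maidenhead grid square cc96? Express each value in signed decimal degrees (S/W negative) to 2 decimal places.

-63.50, -121.00

Field C=2, C=2: +2·20° lon, +2·10° lat → SW at lon -140°, lat -70°.
Square 9, 6: +9·2° lon, +6·1° lat → SW at lon -122°, lat -64°.
Cell spans 2° lon × 1° lat. Centre is SW corner plus half of each.
latitude -63.50, longitude -121.00.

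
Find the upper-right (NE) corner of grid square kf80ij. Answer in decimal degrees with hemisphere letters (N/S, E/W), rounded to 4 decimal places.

39.5833° S, 36.7500° E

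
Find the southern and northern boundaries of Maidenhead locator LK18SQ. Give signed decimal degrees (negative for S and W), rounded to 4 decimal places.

Field L=11, K=10: +11·20° lon, +10·10° lat → SW at lon 40°, lat 10°.
Square 1, 8: +1·2° lon, +8·1° lat → SW at lon 42°, lat 18°.
Subsquare s=18, q=16: +18·0.0833333° lon, +16·0.0416667° lat → SW at lon 43.5°, lat 18.6667°.
Cell spans 0.0833333° lon × 0.0416667° lat.
south 18.6667, north 18.7083.

18.6667, 18.7083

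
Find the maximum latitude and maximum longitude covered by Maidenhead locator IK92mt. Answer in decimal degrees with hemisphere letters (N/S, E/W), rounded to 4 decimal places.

12.8333° N, 0.9167° W

Field I=8, K=10: +8·20° lon, +10·10° lat → SW at lon -20°, lat 10°.
Square 9, 2: +9·2° lon, +2·1° lat → SW at lon -2°, lat 12°.
Subsquare m=12, t=19: +12·0.0833333° lon, +19·0.0416667° lat → SW at lon -1°, lat 12.7917°.
Cell spans 0.0833333° lon × 0.0416667° lat. NE corner is SW corner plus one full cell.
latitude 12.8333° N, longitude 0.9167° W.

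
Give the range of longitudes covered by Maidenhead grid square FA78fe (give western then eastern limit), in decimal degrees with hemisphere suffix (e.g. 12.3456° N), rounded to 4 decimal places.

Field F=5, A=0: +5·20° lon, +0·10° lat → SW at lon -80°, lat -90°.
Square 7, 8: +7·2° lon, +8·1° lat → SW at lon -66°, lat -82°.
Subsquare f=5, e=4: +5·0.0833333° lon, +4·0.0416667° lat → SW at lon -65.5833°, lat -81.8333°.
Cell spans 0.0833333° lon × 0.0416667° lat.
west 65.5833° W, east 65.5000° W.

65.5833° W, 65.5000° W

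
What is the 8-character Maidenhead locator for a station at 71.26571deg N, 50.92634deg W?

GQ41mg83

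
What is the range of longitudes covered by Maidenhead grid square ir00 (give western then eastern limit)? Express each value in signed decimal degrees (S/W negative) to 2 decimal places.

-20.00, -18.00

Field I=8, R=17: +8·20° lon, +17·10° lat → SW at lon -20°, lat 80°.
Square 0, 0: +0·2° lon, +0·1° lat → SW at lon -20°, lat 80°.
Cell spans 2° lon × 1° lat.
west -20.00, east -18.00.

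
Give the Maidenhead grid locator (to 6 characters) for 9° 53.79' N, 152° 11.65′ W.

BJ39vv

Add 180° to longitude and 90° to latitude: 27.8058, 99.8965.
Field: lon ⌊27.8058/20⌋ = 1 → B; lat ⌊99.8965/10⌋ = 9 → J.
Square: lon ⌊7.8058/2⌋ = 3; lat ⌊9.8965/1⌋ = 9.
Subsquare: lon ⌊1.8058/0.0833333⌋ = 21 → v; lat ⌊0.8965/0.0416667⌋ = 21 → v.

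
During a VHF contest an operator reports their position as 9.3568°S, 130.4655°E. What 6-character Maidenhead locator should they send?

PI50fp

Add 180° to longitude and 90° to latitude: 310.4655, 80.6432.
Field (20°×10°, letters A–R): lon ⌊310.4655/20⌋ = 15 → P; lat ⌊80.6432/10⌋ = 8 → I.
Square (2°×1°, digits 0–9): lon ⌊10.4655/2⌋ = 5; lat ⌊0.6432/1⌋ = 0.
Subsquare (5′×2.5′, letters a–x): lon ⌊0.4655/0.0833333⌋ = 5 → f; lat ⌊0.6432/0.0416667⌋ = 15 → p.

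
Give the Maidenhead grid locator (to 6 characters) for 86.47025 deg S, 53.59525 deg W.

GA33em

Add 180° to longitude and 90° to latitude: 126.4048, 3.5298.
Field: lon ⌊126.4048/20⌋ = 6 → G; lat ⌊3.5298/10⌋ = 0 → A.
Square: lon ⌊6.4048/2⌋ = 3; lat ⌊3.5298/1⌋ = 3.
Subsquare: lon ⌊0.4048/0.0833333⌋ = 4 → e; lat ⌊0.5298/0.0416667⌋ = 12 → m.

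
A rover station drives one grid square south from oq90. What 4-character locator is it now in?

OP99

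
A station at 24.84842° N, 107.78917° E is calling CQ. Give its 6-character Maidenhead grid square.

OL34vu

Offset from 180°W / 90°S: lon 287.7892°, lat 114.8484°.
Field (20°×10°, letters A–R): 287.7892/20 → 14 → O, 114.8484/10 → 11 → L; chars OL.
Square (2°×1°, digits 0–9): 7.7892/2 → 3, 4.8484/1 → 4; chars 34.
Subsquare (5′×2.5′, letters a–x): 1.7892/0.0833333 → 21 → v, 0.8484/0.0416667 → 20 → u; chars vu.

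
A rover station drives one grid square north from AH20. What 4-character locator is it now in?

AH21

Latitude square 0; +1 → 1.
The longitude characters are unchanged.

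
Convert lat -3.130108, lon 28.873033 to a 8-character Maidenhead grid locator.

Offset from 180°W / 90°S: lon 208.87303°, lat 86.86989°.
Field: 208.87303/20 → 10 → K, 86.86989/10 → 8 → I; chars KI.
Square: 8.87303/2 → 4, 6.86989/1 → 6; chars 46.
Subsquare: 0.87303/0.0833333 → 10 → k, 0.86989/0.0416667 → 20 → u; chars ku.
Extended square: 0.03970/0.00833333 → 4, 0.03656/0.00416667 → 8; chars 48.

KI46ku48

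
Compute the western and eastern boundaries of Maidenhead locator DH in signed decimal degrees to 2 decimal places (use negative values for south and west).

-120.00, -100.00

Field D=3, H=7: +3·20° lon, +7·10° lat → SW at lon -120°, lat -20°.
Cell spans 20° lon × 10° lat.
west -120.00, east -100.00.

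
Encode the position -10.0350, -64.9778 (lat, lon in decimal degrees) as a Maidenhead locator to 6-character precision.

Add 180° to longitude and 90° to latitude: 115.0222, 79.9650.
Field: 115.0222/20 → 5 → F, 79.9650/10 → 7 → H; chars FH.
Square: 15.0222/2 → 7, 9.9650/1 → 9; chars 79.
Subsquare: 1.0222/0.0833333 → 12 → m, 0.9650/0.0416667 → 23 → x; chars mx.

FH79mx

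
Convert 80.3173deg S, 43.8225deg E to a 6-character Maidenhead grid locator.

LA19vq

Shift to the Maidenhead origin (180°W, 90°S): lon 223.8225, lat 9.6827.
Field (20°×10°, letters A–R): 223.8225/20 → 11 → L, 9.6827/10 → 0 → A; chars LA.
Square (2°×1°, digits 0–9): 3.8225/2 → 1, 9.6827/1 → 9; chars 19.
Subsquare (5′×2.5′, letters a–x): 1.8225/0.0833333 → 21 → v, 0.6827/0.0416667 → 16 → q; chars vq.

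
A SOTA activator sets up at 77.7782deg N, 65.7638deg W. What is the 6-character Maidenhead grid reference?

Add 180° to longitude and 90° to latitude: 114.2362, 167.7782.
Field: lon ⌊114.2362/20⌋ = 5 → F; lat ⌊167.7782/10⌋ = 16 → Q.
Square: lon ⌊14.2362/2⌋ = 7; lat ⌊7.7782/1⌋ = 7.
Subsquare: lon ⌊0.2362/0.0833333⌋ = 2 → c; lat ⌊0.7782/0.0416667⌋ = 18 → s.

FQ77cs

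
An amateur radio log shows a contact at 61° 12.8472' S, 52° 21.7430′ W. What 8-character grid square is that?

Add 180° to longitude and 90° to latitude: 127.63762, 28.78588.
Field: 127.63762/20 → 6 → G, 28.78588/10 → 2 → C; chars GC.
Square: 7.63762/2 → 3, 8.78588/1 → 8; chars 38.
Subsquare: 1.63762/0.0833333 → 19 → t, 0.78588/0.0416667 → 18 → s; chars ts.
Extended square: 0.05428/0.00833333 → 6, 0.03588/0.00416667 → 8; chars 68.

GC38ts68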